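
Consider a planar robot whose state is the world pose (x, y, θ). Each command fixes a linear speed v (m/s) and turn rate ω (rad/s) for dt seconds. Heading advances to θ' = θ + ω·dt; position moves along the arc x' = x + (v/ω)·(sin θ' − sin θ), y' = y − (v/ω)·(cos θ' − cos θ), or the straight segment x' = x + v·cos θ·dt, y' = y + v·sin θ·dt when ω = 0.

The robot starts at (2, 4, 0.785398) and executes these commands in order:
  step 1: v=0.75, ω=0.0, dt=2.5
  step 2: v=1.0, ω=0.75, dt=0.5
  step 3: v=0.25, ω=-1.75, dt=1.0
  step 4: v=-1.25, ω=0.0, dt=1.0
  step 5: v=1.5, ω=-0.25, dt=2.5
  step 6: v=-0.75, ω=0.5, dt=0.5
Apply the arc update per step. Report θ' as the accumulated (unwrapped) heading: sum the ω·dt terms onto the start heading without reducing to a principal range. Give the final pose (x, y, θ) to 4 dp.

(4.8912, 3.9303, -0.9646)

step 1: θ'=0.7854 (straight) → pose (3.3258, 5.3258, 0.7854)
step 2: θ'=1.1604 (R=1.3333) → pose (3.6056, 5.7367, 1.1604)
step 3: θ'=-0.5896 (R=-0.1429) → pose (3.8161, 5.7984, -0.5896)
step 4: θ'=-0.5896 (straight) → pose (2.7771, 6.4934, -0.5896)
step 5: θ'=-1.2146 (R=-6.0000) → pose (5.0643, 3.5987, -1.2146)
step 6: θ'=-0.9646 (R=-1.5000) → pose (4.8912, 3.9303, -0.9646)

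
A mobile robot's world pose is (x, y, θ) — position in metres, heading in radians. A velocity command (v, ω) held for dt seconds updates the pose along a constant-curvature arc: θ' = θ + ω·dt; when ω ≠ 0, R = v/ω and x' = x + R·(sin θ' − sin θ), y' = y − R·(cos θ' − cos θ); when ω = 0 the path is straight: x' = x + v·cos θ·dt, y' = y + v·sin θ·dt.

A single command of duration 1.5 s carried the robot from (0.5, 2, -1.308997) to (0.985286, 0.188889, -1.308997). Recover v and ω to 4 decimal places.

Δθ = -1.308997 − -1.308997 = 0.000000
ω = Δθ/dt = 0.000000/1.5 = 0.0000
ω = 0 → v = (Δx·cos θ + Δy·sin θ)/dt = 1.2500

v = 1.2500, ω = 0.0000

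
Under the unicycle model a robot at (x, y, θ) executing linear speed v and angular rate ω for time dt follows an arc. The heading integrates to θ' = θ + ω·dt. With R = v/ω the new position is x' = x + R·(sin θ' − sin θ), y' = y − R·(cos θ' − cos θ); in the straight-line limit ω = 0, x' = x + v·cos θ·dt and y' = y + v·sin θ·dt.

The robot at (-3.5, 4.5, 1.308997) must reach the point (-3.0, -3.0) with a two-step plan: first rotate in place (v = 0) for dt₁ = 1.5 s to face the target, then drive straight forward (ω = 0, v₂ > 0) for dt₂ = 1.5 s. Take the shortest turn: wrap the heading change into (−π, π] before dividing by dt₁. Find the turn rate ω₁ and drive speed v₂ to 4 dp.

ω₁ = -1.8755, v₂ = 5.0111

heading to target = atan2(-3−4.5, -3−-3.5) = -1.5042
Δθ = wrap(-1.5042 − 1.3090) = -2.8132; ω₁ = Δθ/dt₁ = -1.8755
distance = √((-3−-3.5)² + (-3−4.5)²) = 7.5166; v₂ = distance/dt₂ = 5.0111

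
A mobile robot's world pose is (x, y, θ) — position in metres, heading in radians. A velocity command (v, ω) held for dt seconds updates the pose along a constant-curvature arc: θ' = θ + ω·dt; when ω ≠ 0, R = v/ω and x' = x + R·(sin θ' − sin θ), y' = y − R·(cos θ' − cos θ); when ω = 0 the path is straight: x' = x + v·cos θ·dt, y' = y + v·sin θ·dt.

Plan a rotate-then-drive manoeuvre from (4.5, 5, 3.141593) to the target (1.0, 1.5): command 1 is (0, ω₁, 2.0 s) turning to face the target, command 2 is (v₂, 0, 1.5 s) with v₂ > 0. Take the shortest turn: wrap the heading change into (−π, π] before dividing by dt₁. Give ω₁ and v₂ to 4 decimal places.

heading to target = atan2(1.5−5, 1−4.5) = -2.3562
Δθ = wrap(-2.3562 − 3.1416) = 0.7854; ω₁ = Δθ/dt₁ = 0.3927
distance = √((1−4.5)² + (1.5−5)²) = 4.9497; v₂ = distance/dt₂ = 3.2998

ω₁ = 0.3927, v₂ = 3.2998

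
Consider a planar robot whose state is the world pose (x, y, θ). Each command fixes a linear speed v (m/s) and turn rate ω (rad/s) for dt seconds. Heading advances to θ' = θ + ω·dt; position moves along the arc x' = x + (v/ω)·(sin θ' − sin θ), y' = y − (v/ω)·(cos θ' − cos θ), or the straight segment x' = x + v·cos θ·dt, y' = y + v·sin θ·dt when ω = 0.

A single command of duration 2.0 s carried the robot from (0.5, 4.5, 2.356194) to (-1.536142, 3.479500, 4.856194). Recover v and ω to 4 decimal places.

Δθ = 4.856194 − 2.356194 = 2.500000
ω = Δθ/dt = 2.500000/2.0 = 1.2500
R = Δx/(sin θ' − sin θ) = 1.2000
v = R·ω = 1.2000·1.2500 = 1.5000

v = 1.5000, ω = 1.2500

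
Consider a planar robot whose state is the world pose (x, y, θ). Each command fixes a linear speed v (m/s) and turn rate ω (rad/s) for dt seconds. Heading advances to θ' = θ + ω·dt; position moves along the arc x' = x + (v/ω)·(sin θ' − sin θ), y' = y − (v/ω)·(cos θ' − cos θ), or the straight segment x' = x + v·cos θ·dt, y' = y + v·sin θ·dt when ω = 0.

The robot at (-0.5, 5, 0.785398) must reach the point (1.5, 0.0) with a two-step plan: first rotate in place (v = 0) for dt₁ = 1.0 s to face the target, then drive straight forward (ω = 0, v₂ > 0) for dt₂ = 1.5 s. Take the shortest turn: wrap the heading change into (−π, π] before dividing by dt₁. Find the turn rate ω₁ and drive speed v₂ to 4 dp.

heading to target = atan2(0−5, 1.5−-0.5) = -1.1903
Δθ = wrap(-1.1903 − 0.7854) = -1.9757; ω₁ = Δθ/dt₁ = -1.9757
distance = √((1.5−-0.5)² + (0−5)²) = 5.3852; v₂ = distance/dt₂ = 3.5901

ω₁ = -1.9757, v₂ = 3.5901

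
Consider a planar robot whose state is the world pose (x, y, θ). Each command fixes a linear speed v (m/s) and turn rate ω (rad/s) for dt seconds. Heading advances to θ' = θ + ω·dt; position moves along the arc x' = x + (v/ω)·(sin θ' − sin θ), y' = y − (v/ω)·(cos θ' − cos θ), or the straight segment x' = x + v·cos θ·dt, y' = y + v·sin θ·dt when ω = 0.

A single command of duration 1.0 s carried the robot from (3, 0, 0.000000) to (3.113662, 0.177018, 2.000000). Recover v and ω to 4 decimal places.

v = 0.2500, ω = 2.0000

Δθ = 2.000000 − 0.000000 = 2.000000
ω = Δθ/dt = 2.000000/1.0 = 2.0000
R = −Δy/(cos θ' − cos θ) = 0.1250
v = R·ω = 0.1250·2.0000 = 0.2500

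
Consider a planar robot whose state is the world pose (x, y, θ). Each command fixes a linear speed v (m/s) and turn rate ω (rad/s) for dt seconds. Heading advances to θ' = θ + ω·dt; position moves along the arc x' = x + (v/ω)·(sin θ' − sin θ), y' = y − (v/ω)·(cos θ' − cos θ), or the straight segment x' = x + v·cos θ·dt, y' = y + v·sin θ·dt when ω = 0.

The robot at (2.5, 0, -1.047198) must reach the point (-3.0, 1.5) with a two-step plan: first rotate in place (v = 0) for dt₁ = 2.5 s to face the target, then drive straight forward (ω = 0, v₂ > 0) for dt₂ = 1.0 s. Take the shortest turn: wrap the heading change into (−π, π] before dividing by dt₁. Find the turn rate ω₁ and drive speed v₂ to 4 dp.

ω₁ = -0.9443, v₂ = 5.7009

heading to target = atan2(1.5−0, -3−2.5) = 2.8753
Δθ = wrap(2.8753 − -1.0472) = -2.3606; ω₁ = Δθ/dt₁ = -0.9443
distance = √((-3−2.5)² + (1.5−0)²) = 5.7009; v₂ = distance/dt₂ = 5.7009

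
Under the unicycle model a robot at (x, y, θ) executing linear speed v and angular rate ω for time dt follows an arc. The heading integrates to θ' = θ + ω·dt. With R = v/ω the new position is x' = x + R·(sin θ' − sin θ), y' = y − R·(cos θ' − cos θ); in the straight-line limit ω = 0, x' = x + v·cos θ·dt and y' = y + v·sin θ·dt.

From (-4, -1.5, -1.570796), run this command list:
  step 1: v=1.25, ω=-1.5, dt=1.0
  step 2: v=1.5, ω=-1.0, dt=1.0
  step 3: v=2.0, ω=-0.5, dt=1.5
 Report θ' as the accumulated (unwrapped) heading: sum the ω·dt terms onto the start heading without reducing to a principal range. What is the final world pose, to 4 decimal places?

(-6.8542, 1.0940, -4.8208)

step 1: θ'=-3.0708 (R=-0.8333) → pose (-4.7744, -2.3312, -3.0708)
step 2: θ'=-4.0708 (R=-1.5000) → pose (-6.0822, -1.7327, -4.0708)
step 3: θ'=-4.8208 (R=-4.0000) → pose (-6.8542, 1.0940, -4.8208)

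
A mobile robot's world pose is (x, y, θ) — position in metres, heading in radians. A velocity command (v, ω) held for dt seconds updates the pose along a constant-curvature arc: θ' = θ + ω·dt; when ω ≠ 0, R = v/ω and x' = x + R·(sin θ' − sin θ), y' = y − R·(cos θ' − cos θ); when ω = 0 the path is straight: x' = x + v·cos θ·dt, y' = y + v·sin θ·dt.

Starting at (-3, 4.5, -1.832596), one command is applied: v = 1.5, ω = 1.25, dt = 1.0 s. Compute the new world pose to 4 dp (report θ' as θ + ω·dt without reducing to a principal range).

(-2.5011, 3.1874, -0.5826)

θ' = -1.8326 + 1.25·1.0 = -0.5826
R = v/ω = 1.5/1.25 = 1.2000
x' = -3 + 1.2000·(sin -0.5826 − sin -1.8326) = -2.5011
y' = 4.5 − 1.2000·(cos -0.5826 − cos -1.8326) = 3.1874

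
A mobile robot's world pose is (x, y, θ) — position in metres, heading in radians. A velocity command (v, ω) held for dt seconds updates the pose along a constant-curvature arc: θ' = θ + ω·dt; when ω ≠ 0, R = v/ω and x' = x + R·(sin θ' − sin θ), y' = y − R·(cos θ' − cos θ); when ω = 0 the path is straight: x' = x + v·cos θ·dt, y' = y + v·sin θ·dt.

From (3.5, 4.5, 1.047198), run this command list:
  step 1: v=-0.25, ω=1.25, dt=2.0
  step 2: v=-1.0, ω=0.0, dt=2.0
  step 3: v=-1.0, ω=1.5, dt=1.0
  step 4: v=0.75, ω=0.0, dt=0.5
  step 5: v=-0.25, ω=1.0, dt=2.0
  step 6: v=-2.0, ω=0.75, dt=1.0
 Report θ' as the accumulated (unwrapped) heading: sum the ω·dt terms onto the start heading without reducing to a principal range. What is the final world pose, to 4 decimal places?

step 1: θ'=3.5472 (R=-0.2000) → pose (3.7521, 4.2162, 3.5472)
step 2: θ'=3.5472 (straight) → pose (5.5898, 5.0054, 3.5472)
step 3: θ'=5.0472 (R=-0.6667) → pose (5.9564, 5.8370, 5.0472)
step 4: θ'=5.0472 (straight) → pose (6.0797, 5.4828, 5.0472)
step 5: θ'=7.0472 (R=-0.2500) → pose (5.6706, 5.5812, 7.0472)
step 6: θ'=7.7972 (R=-2.6667) → pose (4.8531, 3.8070, 7.7972)

(4.8531, 3.8070, 7.7972)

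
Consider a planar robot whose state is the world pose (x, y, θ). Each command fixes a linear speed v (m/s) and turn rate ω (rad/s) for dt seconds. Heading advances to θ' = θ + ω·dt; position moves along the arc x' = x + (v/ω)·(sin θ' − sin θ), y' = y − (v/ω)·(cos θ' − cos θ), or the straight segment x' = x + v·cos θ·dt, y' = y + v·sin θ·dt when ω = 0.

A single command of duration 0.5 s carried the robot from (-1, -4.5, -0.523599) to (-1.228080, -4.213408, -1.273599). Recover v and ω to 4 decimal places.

Δθ = -1.273599 − -0.523599 = -0.750000
ω = Δθ/dt = -0.750000/0.5 = -1.5000
R = −Δy/(cos θ' − cos θ) = 0.5000
v = R·ω = 0.5000·-1.5000 = -0.7500

v = -0.7500, ω = -1.5000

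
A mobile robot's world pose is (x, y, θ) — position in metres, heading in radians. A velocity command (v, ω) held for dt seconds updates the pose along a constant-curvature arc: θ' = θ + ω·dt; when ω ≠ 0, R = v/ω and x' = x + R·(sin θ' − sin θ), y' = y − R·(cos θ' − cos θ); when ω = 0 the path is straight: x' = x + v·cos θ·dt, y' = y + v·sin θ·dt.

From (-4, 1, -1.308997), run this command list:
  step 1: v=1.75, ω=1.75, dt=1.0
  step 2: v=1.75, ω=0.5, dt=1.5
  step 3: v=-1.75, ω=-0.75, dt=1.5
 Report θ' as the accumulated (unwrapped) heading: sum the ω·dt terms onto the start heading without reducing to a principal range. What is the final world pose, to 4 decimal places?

step 1: θ'=0.4410 (R=1.0000) → pose (-2.6072, 0.3545, 0.4410)
step 2: θ'=1.1910 (R=3.5000) → pose (-0.8506, 2.2221, 1.1910)
step 3: θ'=0.0660 (R=2.3333) → pose (-2.8638, 0.7589, 0.0660)

(-2.8638, 0.7589, 0.0660)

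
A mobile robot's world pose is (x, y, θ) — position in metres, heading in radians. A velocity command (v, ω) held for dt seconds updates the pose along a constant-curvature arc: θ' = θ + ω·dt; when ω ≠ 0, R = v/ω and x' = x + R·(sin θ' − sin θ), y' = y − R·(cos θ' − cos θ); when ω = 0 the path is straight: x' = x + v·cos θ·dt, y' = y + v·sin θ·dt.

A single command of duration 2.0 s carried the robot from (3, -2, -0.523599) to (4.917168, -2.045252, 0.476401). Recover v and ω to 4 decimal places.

v = 1.0000, ω = 0.5000

Δθ = 0.476401 − -0.523599 = 1.000000
ω = Δθ/dt = 1.000000/2.0 = 0.5000
R = Δx/(sin θ' − sin θ) = 2.0000
v = R·ω = 2.0000·0.5000 = 1.0000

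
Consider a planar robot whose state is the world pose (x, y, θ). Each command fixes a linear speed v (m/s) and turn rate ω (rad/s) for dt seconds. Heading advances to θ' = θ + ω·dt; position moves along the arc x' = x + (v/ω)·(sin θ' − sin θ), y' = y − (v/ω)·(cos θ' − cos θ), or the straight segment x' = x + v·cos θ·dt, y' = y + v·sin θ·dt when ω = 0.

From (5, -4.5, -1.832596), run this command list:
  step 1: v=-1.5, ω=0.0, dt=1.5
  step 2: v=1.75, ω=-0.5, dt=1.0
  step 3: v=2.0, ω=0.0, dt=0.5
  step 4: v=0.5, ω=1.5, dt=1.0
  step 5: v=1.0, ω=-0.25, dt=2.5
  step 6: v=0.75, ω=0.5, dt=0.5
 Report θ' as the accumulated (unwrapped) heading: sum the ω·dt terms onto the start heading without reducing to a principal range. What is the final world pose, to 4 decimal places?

(5.1425, -7.6180, -1.2076)

step 1: θ'=-1.8326 (straight) → pose (5.5823, -2.3267, -1.8326)
step 2: θ'=-2.3326 (R=-3.5000) → pose (4.7342, -3.8366, -2.3326)
step 3: θ'=-2.3326 (straight) → pose (4.0440, -4.5602, -2.3326)
step 4: θ'=-0.8326 (R=0.3333) → pose (4.0386, -5.0146, -0.8326)
step 5: θ'=-1.4576 (R=-4.0000) → pose (5.0543, -7.2546, -1.4576)
step 6: θ'=-1.2076 (R=1.5000) → pose (5.1425, -7.6180, -1.2076)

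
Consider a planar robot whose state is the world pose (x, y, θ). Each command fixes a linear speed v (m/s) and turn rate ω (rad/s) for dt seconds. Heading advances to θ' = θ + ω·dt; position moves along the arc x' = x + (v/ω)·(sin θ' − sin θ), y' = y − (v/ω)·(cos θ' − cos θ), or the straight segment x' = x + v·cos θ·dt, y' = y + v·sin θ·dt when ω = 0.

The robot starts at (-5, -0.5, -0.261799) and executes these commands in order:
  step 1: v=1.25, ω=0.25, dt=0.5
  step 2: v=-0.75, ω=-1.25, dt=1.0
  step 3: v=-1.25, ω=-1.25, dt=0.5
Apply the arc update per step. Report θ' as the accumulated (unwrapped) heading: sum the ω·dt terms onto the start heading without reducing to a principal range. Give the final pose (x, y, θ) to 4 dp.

(-4.8170, 0.4708, -2.0118)

step 1: θ'=-0.1368 (R=5.0000) → pose (-4.3878, -0.6237, -0.1368)
step 2: θ'=-1.3868 (R=0.6000) → pose (-4.8958, -0.1390, -1.3868)
step 3: θ'=-2.0118 (R=1.0000) → pose (-4.8170, 0.4708, -2.0118)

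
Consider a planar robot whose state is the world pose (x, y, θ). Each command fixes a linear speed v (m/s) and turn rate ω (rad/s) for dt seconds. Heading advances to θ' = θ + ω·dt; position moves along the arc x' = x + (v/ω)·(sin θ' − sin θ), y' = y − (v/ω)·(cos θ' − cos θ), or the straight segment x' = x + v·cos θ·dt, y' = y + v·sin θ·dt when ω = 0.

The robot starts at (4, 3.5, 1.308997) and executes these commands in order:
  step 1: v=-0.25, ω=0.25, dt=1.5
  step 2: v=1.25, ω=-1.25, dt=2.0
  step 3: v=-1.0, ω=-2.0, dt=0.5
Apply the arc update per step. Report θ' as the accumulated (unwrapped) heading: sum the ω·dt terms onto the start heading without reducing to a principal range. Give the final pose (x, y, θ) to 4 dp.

(5.5735, 4.3903, -1.8160)

step 1: θ'=1.6840 (R=-1.0000) → pose (3.9723, 3.1282, 1.6840)
step 2: θ'=-0.8160 (R=-1.0000) → pose (5.6943, 3.9263, -0.8160)
step 3: θ'=-1.8160 (R=0.5000) → pose (5.5735, 4.3903, -1.8160)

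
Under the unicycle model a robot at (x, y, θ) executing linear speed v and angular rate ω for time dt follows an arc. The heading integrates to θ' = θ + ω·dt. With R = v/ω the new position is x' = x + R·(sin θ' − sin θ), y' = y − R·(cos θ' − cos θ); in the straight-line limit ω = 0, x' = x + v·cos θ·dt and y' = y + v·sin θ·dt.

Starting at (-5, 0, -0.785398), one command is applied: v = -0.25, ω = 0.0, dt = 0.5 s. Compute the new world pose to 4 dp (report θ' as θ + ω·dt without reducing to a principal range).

θ' = -0.7854 + 0.0·0.5 = -0.7854
ω = 0 → straight: x' = -5 + -0.25·cos(-0.7854)·0.5 = -5.0884
y' = 0 + -0.25·sin(-0.7854)·0.5 = 0.0884

(-5.0884, 0.0884, -0.7854)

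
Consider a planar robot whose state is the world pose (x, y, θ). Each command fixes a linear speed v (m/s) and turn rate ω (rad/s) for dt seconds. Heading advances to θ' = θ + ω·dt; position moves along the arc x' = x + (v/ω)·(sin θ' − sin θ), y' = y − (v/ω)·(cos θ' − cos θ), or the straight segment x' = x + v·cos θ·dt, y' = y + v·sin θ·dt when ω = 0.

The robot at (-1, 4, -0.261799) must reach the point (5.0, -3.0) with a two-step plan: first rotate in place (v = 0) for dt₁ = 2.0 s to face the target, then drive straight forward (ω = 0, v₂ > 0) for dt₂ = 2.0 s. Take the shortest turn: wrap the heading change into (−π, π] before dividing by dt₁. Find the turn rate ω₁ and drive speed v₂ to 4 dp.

heading to target = atan2(-3−4, 5−-1) = -0.8622
Δθ = wrap(-0.8622 − -0.2618) = -0.6004; ω₁ = Δθ/dt₁ = -0.3002
distance = √((5−-1)² + (-3−4)²) = 9.2195; v₂ = distance/dt₂ = 4.6098

ω₁ = -0.3002, v₂ = 4.6098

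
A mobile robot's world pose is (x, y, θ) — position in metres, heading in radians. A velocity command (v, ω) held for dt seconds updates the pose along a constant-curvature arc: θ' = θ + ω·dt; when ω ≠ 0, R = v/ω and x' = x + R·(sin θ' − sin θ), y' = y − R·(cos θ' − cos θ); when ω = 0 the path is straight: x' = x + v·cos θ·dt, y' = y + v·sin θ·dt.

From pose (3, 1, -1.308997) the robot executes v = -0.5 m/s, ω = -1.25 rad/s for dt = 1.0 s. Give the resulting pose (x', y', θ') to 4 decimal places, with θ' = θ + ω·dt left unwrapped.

(3.1663, 1.4375, -2.5590)

θ' = -1.3090 + -1.25·1.0 = -2.5590
R = v/ω = -0.5/-1.25 = 0.4000
x' = 3 + 0.4000·(sin -2.5590 − sin -1.3090) = 3.1663
y' = 1 − 0.4000·(cos -2.5590 − cos -1.3090) = 1.4375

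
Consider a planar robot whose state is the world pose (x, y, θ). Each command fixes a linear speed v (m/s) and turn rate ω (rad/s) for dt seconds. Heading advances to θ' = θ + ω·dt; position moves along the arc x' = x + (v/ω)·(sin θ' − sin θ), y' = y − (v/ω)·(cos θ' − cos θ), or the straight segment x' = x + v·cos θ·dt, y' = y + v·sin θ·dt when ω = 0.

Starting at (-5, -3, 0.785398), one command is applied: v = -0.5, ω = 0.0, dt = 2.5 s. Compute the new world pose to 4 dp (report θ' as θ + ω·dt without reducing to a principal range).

θ' = 0.7854 + 0.0·2.5 = 0.7854
ω = 0 → straight: x' = -5 + -0.5·cos(0.7854)·2.5 = -5.8839
y' = -3 + -0.5·sin(0.7854)·2.5 = -3.8839

(-5.8839, -3.8839, 0.7854)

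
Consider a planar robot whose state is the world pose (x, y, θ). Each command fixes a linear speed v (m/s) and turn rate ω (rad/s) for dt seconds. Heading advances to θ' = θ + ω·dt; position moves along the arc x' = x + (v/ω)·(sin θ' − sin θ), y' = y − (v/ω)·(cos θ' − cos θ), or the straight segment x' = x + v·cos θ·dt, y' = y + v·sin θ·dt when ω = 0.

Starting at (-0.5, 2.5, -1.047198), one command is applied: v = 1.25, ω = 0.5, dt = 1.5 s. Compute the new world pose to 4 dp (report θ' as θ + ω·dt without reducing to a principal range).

θ' = -1.0472 + 0.5·1.5 = -0.2972
R = v/ω = 1.25/0.5 = 2.5000
x' = -0.5 + 2.5000·(sin -0.2972 − sin -1.0472) = 0.9330
y' = 2.5 − 2.5000·(cos -0.2972 − cos -1.0472) = 1.3596

(0.9330, 1.3596, -0.2972)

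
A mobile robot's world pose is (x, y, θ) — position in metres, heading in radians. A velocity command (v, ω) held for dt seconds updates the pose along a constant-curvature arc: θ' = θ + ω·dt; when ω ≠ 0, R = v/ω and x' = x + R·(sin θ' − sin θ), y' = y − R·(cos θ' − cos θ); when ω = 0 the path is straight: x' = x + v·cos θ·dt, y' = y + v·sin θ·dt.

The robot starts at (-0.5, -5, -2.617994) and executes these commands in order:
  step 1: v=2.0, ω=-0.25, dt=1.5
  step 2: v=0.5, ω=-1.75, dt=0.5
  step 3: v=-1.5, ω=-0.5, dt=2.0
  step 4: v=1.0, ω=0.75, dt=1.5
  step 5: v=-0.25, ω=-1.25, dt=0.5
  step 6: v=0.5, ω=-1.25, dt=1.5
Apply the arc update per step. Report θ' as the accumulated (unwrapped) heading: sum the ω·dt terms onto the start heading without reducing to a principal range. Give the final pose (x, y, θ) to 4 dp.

(-2.7037, -6.8789, -6.2430)

step 1: θ'=-2.9930 (R=-8.0000) → pose (-3.3156, -5.9836, -2.9930)
step 2: θ'=-3.8680 (R=-0.2857) → pose (-3.5476, -5.9147, -3.8680)
step 3: θ'=-4.8680 (R=3.0000) → pose (-2.5764, -8.6223, -4.8680)
step 4: θ'=-3.7430 (R=1.3333) → pose (-3.1393, -7.3163, -3.7430)
step 5: θ'=-4.3680 (R=0.2000) → pose (-3.0642, -7.4137, -4.3680)
step 6: θ'=-6.2430 (R=-0.4000) → pose (-2.7037, -6.8789, -6.2430)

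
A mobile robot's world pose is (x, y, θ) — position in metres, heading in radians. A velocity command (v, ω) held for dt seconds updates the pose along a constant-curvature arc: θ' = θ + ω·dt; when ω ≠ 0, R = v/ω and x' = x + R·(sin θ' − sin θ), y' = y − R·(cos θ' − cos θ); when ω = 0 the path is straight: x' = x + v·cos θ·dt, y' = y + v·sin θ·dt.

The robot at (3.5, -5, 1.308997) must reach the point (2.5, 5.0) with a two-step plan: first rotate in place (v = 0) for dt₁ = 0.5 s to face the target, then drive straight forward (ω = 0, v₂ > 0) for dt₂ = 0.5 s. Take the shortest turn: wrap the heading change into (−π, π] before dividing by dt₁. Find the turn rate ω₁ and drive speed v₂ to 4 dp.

ω₁ = 0.7229, v₂ = 20.0998

heading to target = atan2(5−-5, 2.5−3.5) = 1.6705
Δθ = wrap(1.6705 − 1.3090) = 0.3615; ω₁ = Δθ/dt₁ = 0.7229
distance = √((2.5−3.5)² + (5−-5)²) = 10.0499; v₂ = distance/dt₂ = 20.0998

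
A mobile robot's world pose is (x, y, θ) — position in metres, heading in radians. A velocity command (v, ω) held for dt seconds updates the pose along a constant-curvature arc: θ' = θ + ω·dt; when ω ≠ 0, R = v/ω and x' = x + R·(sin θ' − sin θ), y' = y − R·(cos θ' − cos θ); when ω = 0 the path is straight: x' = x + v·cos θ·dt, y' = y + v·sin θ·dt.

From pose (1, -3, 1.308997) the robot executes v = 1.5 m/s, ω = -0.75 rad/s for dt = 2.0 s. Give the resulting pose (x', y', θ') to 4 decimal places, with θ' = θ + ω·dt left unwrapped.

(3.3115, -1.5540, -0.1910)

θ' = 1.3090 + -0.75·2.0 = -0.1910
R = v/ω = 1.5/-0.75 = -2.0000
x' = 1 + -2.0000·(sin -0.1910 − sin 1.3090) = 3.3115
y' = -3 − -2.0000·(cos -0.1910 − cos 1.3090) = -1.5540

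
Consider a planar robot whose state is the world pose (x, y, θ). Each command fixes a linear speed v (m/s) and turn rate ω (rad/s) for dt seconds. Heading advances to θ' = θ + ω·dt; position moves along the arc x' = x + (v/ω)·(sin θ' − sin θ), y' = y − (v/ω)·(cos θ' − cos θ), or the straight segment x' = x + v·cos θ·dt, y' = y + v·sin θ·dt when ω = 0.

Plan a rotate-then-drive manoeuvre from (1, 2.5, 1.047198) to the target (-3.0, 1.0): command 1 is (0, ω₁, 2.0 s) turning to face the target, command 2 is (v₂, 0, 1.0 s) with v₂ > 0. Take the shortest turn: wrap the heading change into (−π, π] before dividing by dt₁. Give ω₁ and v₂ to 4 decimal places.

ω₁ = 1.2266, v₂ = 4.2720

heading to target = atan2(1−2.5, -3−1) = -2.7828
Δθ = wrap(-2.7828 − 1.0472) = 2.4532; ω₁ = Δθ/dt₁ = 1.2266
distance = √((-3−1)² + (1−2.5)²) = 4.2720; v₂ = distance/dt₂ = 4.2720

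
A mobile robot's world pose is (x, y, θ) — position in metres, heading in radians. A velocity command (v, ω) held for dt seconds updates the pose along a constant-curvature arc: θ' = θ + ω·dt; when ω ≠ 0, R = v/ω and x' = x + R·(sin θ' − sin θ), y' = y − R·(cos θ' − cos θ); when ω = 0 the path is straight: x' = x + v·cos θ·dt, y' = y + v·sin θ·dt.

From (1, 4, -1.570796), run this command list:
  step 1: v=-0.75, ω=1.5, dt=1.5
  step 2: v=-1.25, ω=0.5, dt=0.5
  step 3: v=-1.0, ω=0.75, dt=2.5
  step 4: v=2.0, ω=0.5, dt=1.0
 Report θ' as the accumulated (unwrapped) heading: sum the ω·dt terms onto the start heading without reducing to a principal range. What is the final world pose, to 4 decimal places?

step 1: θ'=0.6792 (R=-0.5000) → pose (0.1859, 4.3890, 0.6792)
step 2: θ'=0.9292 (R=-2.5000) → pose (-0.2465, 3.9400, 0.9292)
step 3: θ'=2.8042 (R=-1.3333) → pose (0.3803, 1.8839, 2.8042)
step 4: θ'=3.3042 (R=4.0000) → pose (-1.5914, 2.0567, 3.3042)

(-1.5914, 2.0567, 3.3042)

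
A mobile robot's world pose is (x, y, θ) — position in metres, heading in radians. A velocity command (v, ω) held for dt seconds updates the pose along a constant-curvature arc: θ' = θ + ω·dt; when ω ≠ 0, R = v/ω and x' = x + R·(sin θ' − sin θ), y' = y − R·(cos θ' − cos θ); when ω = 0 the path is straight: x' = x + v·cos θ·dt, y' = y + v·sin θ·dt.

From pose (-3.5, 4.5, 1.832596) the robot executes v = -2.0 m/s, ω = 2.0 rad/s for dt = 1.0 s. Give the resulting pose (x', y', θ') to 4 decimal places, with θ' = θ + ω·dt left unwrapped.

(-1.8968, 3.9882, 3.8326)

θ' = 1.8326 + 2.0·1.0 = 3.8326
R = v/ω = -2.0/2.0 = -1.0000
x' = -3.5 + -1.0000·(sin 3.8326 − sin 1.8326) = -1.8968
y' = 4.5 − -1.0000·(cos 3.8326 − cos 1.8326) = 3.9882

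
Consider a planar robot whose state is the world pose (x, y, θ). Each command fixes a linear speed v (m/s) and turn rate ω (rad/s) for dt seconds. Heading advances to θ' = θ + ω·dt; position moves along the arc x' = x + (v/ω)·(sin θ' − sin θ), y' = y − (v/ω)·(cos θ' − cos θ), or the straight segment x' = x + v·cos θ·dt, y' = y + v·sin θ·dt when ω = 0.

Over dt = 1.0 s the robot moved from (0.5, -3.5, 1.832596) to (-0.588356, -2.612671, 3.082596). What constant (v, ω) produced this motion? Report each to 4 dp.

Δθ = 3.082596 − 1.832596 = 1.250000
ω = Δθ/dt = 1.250000/1.0 = 1.2500
R = Δx/(sin θ' − sin θ) = 1.2000
v = R·ω = 1.2000·1.2500 = 1.5000

v = 1.5000, ω = 1.2500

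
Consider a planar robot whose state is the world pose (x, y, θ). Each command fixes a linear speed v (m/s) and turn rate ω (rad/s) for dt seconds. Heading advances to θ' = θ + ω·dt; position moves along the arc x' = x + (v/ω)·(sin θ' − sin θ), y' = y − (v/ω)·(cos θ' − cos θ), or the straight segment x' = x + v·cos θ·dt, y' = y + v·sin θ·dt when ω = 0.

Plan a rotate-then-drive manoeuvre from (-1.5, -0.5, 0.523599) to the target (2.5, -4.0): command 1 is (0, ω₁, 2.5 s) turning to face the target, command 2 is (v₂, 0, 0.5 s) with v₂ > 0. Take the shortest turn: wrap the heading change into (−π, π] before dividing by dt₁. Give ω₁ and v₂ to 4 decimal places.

ω₁ = -0.4970, v₂ = 10.6301

heading to target = atan2(-4−-0.5, 2.5−-1.5) = -0.7188
Δθ = wrap(-0.7188 − 0.5236) = -1.2424; ω₁ = Δθ/dt₁ = -0.4970
distance = √((2.5−-1.5)² + (-4−-0.5)²) = 5.3151; v₂ = distance/dt₂ = 10.6301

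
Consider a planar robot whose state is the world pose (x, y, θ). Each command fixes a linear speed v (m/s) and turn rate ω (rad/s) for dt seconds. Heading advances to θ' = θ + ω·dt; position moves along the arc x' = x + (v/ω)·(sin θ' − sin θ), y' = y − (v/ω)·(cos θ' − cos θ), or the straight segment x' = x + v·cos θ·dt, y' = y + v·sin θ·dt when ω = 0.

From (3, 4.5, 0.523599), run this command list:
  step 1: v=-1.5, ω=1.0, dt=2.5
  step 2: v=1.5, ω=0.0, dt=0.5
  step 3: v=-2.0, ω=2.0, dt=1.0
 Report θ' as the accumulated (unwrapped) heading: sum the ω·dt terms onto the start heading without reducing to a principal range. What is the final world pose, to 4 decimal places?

(3.8983, 3.0989, 5.0236)

step 1: θ'=3.0236 (R=-1.5000) → pose (3.5734, 1.7114, 3.0236)
step 2: θ'=3.0236 (straight) → pose (2.8286, 1.7997, 3.0236)
step 3: θ'=5.0236 (R=-1.0000) → pose (3.8983, 3.0989, 5.0236)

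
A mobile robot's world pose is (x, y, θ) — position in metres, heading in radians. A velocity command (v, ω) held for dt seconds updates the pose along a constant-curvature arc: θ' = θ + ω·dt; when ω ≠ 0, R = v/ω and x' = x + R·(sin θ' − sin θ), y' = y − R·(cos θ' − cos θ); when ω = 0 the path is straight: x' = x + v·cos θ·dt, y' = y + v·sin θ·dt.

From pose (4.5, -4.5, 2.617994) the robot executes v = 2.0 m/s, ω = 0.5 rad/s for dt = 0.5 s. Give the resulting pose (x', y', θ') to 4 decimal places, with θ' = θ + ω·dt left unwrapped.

θ' = 2.6180 + 0.5·0.5 = 2.8680
R = v/ω = 2.0/0.5 = 4.0000
x' = 4.5 + 4.0000·(sin 2.8680 − sin 2.6180) = 3.5808
y' = -4.5 − 4.0000·(cos 2.8680 − cos 2.6180) = -4.1129

(3.5808, -4.1129, 2.8680)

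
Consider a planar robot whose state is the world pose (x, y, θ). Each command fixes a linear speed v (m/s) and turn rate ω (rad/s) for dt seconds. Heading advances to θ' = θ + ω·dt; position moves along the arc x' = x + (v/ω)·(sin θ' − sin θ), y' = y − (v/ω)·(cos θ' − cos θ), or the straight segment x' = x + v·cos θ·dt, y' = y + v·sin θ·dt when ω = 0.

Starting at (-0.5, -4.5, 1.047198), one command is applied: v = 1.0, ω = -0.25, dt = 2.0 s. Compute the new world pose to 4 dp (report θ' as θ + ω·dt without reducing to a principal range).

θ' = 1.0472 + -0.25·2.0 = 0.5472
R = v/ω = 1.0/-0.25 = -4.0000
x' = -0.5 + -4.0000·(sin 0.5472 − sin 1.0472) = 0.8829
y' = -4.5 − -4.0000·(cos 0.5472 − cos 1.0472) = -3.0841

(0.8829, -3.0841, 0.5472)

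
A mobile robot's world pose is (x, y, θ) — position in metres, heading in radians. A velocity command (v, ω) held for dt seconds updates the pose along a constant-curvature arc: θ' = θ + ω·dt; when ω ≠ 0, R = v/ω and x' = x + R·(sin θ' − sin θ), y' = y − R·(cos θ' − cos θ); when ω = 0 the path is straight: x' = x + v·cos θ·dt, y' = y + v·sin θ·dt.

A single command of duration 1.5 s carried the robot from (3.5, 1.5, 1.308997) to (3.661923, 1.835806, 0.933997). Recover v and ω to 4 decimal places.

Δθ = 0.933997 − 1.308997 = -0.375000
ω = Δθ/dt = -0.375000/1.5 = -0.2500
R = −Δy/(cos θ' − cos θ) = -1.0000
v = R·ω = -1.0000·-0.2500 = 0.2500

v = 0.2500, ω = -0.2500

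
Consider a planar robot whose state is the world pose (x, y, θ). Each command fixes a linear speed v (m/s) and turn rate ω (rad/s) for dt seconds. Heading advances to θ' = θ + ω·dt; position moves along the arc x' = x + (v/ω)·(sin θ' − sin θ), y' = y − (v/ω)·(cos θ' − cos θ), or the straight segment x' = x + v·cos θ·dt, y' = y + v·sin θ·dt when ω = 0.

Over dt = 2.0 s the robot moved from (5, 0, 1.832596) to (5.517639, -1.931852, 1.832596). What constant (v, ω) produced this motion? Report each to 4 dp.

Δθ = 1.832596 − 1.832596 = 0.000000
ω = Δθ/dt = 0.000000/2.0 = 0.0000
ω = 0 → v = (Δx·cos θ + Δy·sin θ)/dt = -1.0000

v = -1.0000, ω = 0.0000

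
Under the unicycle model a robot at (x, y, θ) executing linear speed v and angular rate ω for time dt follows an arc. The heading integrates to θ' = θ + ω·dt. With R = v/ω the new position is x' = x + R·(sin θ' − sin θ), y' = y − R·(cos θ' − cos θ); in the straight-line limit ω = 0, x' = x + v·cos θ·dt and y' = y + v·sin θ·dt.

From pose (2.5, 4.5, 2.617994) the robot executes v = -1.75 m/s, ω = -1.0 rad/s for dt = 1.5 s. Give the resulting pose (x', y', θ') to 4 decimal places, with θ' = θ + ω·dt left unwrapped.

(3.1986, 2.2189, 1.1180)

θ' = 2.6180 + -1.0·1.5 = 1.1180
R = v/ω = -1.75/-1.0 = 1.7500
x' = 2.5 + 1.7500·(sin 1.1180 − sin 2.6180) = 3.1986
y' = 4.5 − 1.7500·(cos 1.1180 − cos 2.6180) = 2.2189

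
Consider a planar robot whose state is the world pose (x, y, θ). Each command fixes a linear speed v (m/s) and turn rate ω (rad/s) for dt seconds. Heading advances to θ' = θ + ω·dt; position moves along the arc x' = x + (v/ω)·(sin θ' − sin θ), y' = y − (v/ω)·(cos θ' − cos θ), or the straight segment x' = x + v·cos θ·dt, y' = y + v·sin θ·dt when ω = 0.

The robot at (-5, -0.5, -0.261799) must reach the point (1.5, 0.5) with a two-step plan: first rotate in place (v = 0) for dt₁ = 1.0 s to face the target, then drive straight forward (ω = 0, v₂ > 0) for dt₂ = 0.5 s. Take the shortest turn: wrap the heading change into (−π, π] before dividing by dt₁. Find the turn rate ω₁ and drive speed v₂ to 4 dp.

heading to target = atan2(0.5−-0.5, 1.5−-5) = 0.1526
Δθ = wrap(0.1526 − -0.2618) = 0.4144; ω₁ = Δθ/dt₁ = 0.4144
distance = √((1.5−-5)² + (0.5−-0.5)²) = 6.5765; v₂ = distance/dt₂ = 13.1529

ω₁ = 0.4144, v₂ = 13.1529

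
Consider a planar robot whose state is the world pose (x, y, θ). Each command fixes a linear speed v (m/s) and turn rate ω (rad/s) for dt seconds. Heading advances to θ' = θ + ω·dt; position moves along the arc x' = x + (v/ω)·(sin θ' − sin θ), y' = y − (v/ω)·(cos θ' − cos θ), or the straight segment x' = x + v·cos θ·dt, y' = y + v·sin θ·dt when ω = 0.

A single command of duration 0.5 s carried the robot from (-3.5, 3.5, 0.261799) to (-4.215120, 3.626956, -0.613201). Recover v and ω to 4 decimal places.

v = -1.5000, ω = -1.7500

Δθ = -0.613201 − 0.261799 = -0.875000
ω = Δθ/dt = -0.875000/0.5 = -1.7500
R = Δx/(sin θ' − sin θ) = 0.8571
v = R·ω = 0.8571·-1.7500 = -1.5000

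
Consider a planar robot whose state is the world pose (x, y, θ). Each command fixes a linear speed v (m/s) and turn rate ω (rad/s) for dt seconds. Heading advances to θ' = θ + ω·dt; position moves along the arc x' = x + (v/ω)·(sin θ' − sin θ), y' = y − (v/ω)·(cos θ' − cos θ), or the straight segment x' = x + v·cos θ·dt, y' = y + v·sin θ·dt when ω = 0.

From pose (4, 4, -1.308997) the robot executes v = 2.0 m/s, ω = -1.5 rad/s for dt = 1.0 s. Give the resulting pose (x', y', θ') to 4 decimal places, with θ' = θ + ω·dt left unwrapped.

θ' = -1.3090 + -1.5·1.0 = -2.8090
R = v/ω = 2.0/-1.5 = -1.3333
x' = 4 + -1.3333·(sin -2.8090 − sin -1.3090) = 3.1474
y' = 4 − -1.3333·(cos -2.8090 − cos -1.3090) = 2.3946

(3.1474, 2.3946, -2.8090)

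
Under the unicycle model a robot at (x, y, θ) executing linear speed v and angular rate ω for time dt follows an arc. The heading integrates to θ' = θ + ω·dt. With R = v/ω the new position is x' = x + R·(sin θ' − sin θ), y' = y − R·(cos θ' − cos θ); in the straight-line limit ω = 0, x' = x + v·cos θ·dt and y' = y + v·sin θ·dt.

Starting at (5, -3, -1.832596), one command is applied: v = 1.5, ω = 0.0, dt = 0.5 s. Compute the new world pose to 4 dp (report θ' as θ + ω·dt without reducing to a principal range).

θ' = -1.8326 + 0.0·0.5 = -1.8326
ω = 0 → straight: x' = 5 + 1.5·cos(-1.8326)·0.5 = 4.8059
y' = -3 + 1.5·sin(-1.8326)·0.5 = -3.7244

(4.8059, -3.7244, -1.8326)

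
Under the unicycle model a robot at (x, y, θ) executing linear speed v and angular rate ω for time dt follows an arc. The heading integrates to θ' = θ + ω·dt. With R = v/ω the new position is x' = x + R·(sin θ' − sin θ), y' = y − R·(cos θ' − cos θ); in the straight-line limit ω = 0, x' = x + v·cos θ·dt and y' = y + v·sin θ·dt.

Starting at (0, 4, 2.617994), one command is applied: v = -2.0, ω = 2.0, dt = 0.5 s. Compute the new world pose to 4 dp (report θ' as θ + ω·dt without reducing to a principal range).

(0.9586, 3.9774, 3.6180)

θ' = 2.6180 + 2.0·0.5 = 3.6180
R = v/ω = -2.0/2.0 = -1.0000
x' = 0 + -1.0000·(sin 3.6180 − sin 2.6180) = 0.9586
y' = 4 − -1.0000·(cos 3.6180 − cos 2.6180) = 3.9774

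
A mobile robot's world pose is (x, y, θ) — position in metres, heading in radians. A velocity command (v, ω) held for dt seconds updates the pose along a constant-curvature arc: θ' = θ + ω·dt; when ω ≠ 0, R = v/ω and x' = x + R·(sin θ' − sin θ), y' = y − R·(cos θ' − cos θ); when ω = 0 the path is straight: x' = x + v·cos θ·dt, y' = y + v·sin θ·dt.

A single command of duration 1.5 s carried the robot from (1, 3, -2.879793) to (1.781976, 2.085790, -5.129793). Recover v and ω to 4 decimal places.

Δθ = -5.129793 − -2.879793 = -2.250000
ω = Δθ/dt = -2.250000/1.5 = -1.5000
R = −Δy/(cos θ' − cos θ) = 0.6667
v = R·ω = 0.6667·-1.5000 = -1.0000

v = -1.0000, ω = -1.5000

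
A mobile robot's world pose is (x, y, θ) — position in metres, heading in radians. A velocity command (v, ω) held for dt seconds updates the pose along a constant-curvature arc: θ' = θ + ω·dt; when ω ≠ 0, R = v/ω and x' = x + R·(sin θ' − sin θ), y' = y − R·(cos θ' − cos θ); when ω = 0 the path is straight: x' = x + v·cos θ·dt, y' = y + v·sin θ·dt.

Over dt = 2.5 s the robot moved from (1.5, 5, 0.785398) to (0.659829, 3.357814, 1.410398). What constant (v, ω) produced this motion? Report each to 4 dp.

v = -0.7500, ω = 0.2500

Δθ = 1.410398 − 0.785398 = 0.625000
ω = Δθ/dt = 0.625000/2.5 = 0.2500
R = −Δy/(cos θ' − cos θ) = -3.0000
v = R·ω = -3.0000·0.2500 = -0.7500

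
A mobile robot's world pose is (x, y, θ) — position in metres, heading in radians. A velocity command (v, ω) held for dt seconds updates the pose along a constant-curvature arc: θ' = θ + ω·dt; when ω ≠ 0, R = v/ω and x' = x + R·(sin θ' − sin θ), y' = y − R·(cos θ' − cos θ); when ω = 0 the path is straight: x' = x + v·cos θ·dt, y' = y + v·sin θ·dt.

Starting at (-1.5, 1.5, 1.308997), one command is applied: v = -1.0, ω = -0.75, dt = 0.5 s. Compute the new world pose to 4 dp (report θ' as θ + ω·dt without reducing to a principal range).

(-1.7159, 1.0523, 0.9340)

θ' = 1.3090 + -0.75·0.5 = 0.9340
R = v/ω = -1.0/-0.75 = 1.3333
x' = -1.5 + 1.3333·(sin 0.9340 − sin 1.3090) = -1.7159
y' = 1.5 − 1.3333·(cos 0.9340 − cos 1.3090) = 1.0523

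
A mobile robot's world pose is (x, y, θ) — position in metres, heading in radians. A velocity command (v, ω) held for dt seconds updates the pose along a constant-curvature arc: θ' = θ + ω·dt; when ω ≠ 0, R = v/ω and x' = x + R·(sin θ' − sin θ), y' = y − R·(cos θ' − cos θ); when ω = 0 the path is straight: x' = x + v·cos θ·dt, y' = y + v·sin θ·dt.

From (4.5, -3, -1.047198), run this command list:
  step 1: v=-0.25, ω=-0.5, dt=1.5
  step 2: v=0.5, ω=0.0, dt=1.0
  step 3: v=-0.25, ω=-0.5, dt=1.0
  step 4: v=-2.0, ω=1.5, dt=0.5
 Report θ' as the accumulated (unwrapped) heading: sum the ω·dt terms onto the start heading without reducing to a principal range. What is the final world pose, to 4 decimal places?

step 1: θ'=-1.7972 (R=0.5000) → pose (4.4458, -2.6378, -1.7972)
step 2: θ'=-1.7972 (straight) → pose (4.3335, -3.1250, -1.7972)
step 3: θ'=-2.2972 (R=0.5000) → pose (4.4470, -2.9051, -2.2972)
step 4: θ'=-1.5472 (R=-1.3333) → pose (4.7832, -1.9881, -1.5472)

(4.7832, -1.9881, -1.5472)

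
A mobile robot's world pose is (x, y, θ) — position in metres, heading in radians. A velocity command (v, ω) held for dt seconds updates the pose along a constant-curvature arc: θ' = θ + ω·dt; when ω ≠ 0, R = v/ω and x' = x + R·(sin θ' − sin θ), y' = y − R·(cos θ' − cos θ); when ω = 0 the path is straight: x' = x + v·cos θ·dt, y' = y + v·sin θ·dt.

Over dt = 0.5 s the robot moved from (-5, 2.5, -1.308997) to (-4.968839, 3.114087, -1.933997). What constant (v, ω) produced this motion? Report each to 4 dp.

Δθ = -1.933997 − -1.308997 = -0.625000
ω = Δθ/dt = -0.625000/0.5 = -1.2500
R = −Δy/(cos θ' − cos θ) = 1.0000
v = R·ω = 1.0000·-1.2500 = -1.2500

v = -1.2500, ω = -1.2500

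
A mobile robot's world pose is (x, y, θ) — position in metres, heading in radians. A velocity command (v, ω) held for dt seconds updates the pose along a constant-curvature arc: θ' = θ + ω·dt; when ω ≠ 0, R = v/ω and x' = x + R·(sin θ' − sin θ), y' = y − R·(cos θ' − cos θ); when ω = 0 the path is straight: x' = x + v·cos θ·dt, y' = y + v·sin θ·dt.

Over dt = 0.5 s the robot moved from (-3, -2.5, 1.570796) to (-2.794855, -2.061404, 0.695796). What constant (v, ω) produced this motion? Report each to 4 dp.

Δθ = 0.695796 − 1.570796 = -0.875000
ω = Δθ/dt = -0.875000/0.5 = -1.7500
R = −Δy/(cos θ' − cos θ) = -0.5714
v = R·ω = -0.5714·-1.7500 = 1.0000

v = 1.0000, ω = -1.7500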